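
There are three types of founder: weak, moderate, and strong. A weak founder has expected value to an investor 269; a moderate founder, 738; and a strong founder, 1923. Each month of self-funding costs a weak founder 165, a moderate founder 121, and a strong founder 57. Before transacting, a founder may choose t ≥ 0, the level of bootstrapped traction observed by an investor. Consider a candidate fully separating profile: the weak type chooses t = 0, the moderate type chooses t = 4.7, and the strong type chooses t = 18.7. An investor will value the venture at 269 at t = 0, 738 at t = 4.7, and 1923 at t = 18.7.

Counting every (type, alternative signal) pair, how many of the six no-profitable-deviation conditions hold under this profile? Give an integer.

5

Weak (own payoff 269): to t=4.7 gives 738 − 165×4.7 = -37.5 → no gain ✓; to t=18.7 gives 1923 − 165×18.7 = -1162.5 → no gain ✓.
Moderate (own payoff 738 − 121×4.7 = 169.3): to t=0 gives 269 → profitable ✗; to t=18.7 gives 1923 − 121×18.7 = -339.7 → no gain ✓.
Strong (own payoff 1923 − 57×18.7 = 857.1): to t=0 gives 269 → no gain ✓; to t=4.7 gives 738 − 57×4.7 = 470.1 → no gain ✓.
5 of the 6 constraints hold; not an equilibrium.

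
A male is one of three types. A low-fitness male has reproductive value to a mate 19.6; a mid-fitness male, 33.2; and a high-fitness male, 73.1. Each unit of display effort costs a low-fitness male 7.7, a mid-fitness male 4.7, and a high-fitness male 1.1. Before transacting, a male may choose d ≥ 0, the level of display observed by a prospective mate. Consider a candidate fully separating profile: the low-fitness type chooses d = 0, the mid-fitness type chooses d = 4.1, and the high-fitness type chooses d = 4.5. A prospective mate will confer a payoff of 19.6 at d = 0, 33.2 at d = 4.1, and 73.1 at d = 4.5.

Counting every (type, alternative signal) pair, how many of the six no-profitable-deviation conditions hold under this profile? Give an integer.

Low-fitness (own payoff 19.6): to d=4.1 gives 33.2 − 7.7×4.1 = 1.63 → no gain ✓; to d=4.5 gives 73.1 − 7.7×4.5 = 38.45 → profitable ✗.
High-fitness (own payoff 73.1 − 1.1×4.5 = 68.15): to d=0 gives 19.6 → no gain ✓; to d=4.1 gives 33.2 − 1.1×4.1 = 28.69 → no gain ✓.
Mid-fitness (own payoff 33.2 − 4.7×4.1 = 13.93): to d=0 gives 19.6 → profitable ✗; to d=4.5 gives 73.1 − 4.7×4.5 = 51.95 → profitable ✗.
3 of the 6 constraints hold; not an equilibrium.

3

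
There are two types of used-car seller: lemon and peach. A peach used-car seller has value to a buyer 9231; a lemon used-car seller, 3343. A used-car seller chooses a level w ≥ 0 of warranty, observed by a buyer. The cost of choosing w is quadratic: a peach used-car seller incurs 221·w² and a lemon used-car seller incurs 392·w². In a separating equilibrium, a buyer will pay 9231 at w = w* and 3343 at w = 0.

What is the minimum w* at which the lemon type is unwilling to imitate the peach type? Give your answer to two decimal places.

The lemon type at w = 0 receives 3343; imitating at w* yields 9231 − 392·w*².
Indifference: 3343 = 9231 − 392·w*², so w*² = (9231 − 3343) / 392 ≈ 15.0204.
w* = √15.0204 ≈ 3.88.

3.88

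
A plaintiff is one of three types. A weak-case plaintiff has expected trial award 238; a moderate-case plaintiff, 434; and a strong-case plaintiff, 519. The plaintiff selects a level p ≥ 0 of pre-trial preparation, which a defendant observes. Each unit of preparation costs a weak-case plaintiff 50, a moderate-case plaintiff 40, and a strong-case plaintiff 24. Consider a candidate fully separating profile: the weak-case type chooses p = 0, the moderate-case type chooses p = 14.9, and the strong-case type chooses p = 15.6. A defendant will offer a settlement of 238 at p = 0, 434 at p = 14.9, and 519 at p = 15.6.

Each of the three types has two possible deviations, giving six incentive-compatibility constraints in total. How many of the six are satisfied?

Moderate-case (own payoff 434 − 40×14.9 = -162): to p=0 gives 238 → profitable ✗; to p=15.6 gives 519 − 40×15.6 = -105 → profitable ✗.
Strong-case (own payoff 519 − 24×15.6 = 144.6): to p=0 gives 238 → profitable ✗; to p=14.9 gives 434 − 24×14.9 = 76.4 → no gain ✓.
Weak-case (own payoff 238): to p=14.9 gives 434 − 50×14.9 = -311 → no gain ✓; to p=15.6 gives 519 − 50×15.6 = -261 → no gain ✓.
3 of the 6 constraints hold; not an equilibrium.

3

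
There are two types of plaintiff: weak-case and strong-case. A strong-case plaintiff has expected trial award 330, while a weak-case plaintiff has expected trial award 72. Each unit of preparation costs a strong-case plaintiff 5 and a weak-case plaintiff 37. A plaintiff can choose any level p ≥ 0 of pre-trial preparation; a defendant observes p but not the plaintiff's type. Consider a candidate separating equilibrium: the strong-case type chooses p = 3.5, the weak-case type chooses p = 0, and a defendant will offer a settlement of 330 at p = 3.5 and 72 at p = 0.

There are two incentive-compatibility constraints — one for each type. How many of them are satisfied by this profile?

1

Weak-case type: stay at 0 → 72; mimic → 330 − 37 × 3.5 = 200.5. IC fails (72 < 200.5).
Strong-case type: signal → 330 − 5 × 3.5 = 312.5; deviate to 0 → 72. IC holds (312.5 ≥ 72).
1 of 2 constraints hold, so this profile is not an equilibrium.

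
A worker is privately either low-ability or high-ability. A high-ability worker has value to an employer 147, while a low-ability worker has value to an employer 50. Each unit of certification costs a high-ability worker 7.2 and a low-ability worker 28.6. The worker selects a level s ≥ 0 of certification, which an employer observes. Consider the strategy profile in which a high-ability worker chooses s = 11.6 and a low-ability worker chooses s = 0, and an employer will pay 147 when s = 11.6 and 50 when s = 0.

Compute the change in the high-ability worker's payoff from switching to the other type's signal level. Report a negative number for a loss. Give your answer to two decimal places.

Playing s = 11.6 the high-ability worker receives 147 − 7.2 × 11.6 = 63.48.
Deviating to s = 0 yields 50 instead.
Gain from deviating: 50 − 63.48 = -13.48.
The gain is negative, so the high-ability type's incentive-compatibility constraint is satisfied.

-13.48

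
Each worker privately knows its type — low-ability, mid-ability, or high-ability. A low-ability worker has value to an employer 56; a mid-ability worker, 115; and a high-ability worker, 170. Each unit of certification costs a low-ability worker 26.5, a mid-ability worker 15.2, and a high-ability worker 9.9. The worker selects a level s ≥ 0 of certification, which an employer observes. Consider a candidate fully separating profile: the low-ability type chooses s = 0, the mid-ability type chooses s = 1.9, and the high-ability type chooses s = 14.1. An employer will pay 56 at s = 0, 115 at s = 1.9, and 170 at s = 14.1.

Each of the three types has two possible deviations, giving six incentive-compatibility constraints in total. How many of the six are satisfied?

High-ability (own payoff 170 − 9.9×14.1 = 30.41): to s=0 gives 56 → profitable ✗; to s=1.9 gives 115 − 9.9×1.9 = 96.19 → profitable ✗.
Mid-ability (own payoff 115 − 15.2×1.9 = 86.12): to s=0 gives 56 → no gain ✓; to s=14.1 gives 170 − 15.2×14.1 = -44.32 → no gain ✓.
Low-ability (own payoff 56): to s=1.9 gives 115 − 26.5×1.9 = 64.65 → profitable ✗; to s=14.1 gives 170 − 26.5×14.1 = -203.65 → no gain ✓.
3 of the 6 constraints hold; not an equilibrium.

3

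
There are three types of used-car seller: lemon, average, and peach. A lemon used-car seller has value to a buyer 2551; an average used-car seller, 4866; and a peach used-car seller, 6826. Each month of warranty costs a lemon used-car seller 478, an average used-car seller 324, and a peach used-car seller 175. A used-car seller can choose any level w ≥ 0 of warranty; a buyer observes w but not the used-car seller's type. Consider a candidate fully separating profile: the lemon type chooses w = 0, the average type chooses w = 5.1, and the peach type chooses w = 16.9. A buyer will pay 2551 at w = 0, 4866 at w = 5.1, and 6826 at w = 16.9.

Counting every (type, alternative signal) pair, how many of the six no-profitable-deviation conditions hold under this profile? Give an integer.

5

Peach (own payoff 6826 − 175×16.9 = 3868.5): to w=0 gives 2551 → no gain ✓; to w=5.1 gives 4866 − 175×5.1 = 3973.5 → profitable ✗.
Average (own payoff 4866 − 324×5.1 = 3213.6): to w=0 gives 2551 → no gain ✓; to w=16.9 gives 6826 − 324×16.9 = 1350.4 → no gain ✓.
Lemon (own payoff 2551): to w=5.1 gives 4866 − 478×5.1 = 2428.2 → no gain ✓; to w=16.9 gives 6826 − 478×16.9 = -1252.2 → no gain ✓.
5 of the 6 constraints hold; not an equilibrium.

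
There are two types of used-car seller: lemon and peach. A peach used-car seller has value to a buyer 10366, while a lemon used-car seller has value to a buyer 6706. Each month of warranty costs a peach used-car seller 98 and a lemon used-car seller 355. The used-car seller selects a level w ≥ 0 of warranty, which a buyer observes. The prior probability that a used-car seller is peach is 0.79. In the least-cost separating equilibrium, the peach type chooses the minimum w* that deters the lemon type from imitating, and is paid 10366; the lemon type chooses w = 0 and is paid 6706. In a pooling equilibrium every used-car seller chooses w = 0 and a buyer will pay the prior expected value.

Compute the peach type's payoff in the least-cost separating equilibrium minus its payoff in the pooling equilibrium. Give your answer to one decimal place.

Least-cost separating signal: w* solves 6706 = 10366 − 355·w*, so w* = (10366 − 6706)/355 ≈ 10.3099.
Peach type's separating payoff: 10366 − 98 × w* = 10366 − 98 × (10366 − 6706)/355 = 10366 − 358680/355 ≈ 9355.634.
Pooling payoff: 0.79 × 10366 + 0.21 × 6706 = 9597.4.
Difference: 9355.634 − 9597.4 = -241.766, i.e. -241.8 to one decimal place.
The peach type would prefer the pooling outcome.

-241.8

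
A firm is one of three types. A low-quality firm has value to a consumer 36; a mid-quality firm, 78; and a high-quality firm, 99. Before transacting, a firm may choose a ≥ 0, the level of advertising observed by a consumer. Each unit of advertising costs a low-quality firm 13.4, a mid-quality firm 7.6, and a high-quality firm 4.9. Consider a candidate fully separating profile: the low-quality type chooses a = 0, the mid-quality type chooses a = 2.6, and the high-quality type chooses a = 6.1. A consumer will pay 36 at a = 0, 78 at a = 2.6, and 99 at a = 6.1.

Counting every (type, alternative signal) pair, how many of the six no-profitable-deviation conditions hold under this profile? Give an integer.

5

Mid-quality (own payoff 78 − 7.6×2.6 = 58.24): to a=0 gives 36 → no gain ✓; to a=6.1 gives 99 − 7.6×6.1 = 52.64 → no gain ✓.
Low-quality (own payoff 36): to a=2.6 gives 78 − 13.4×2.6 = 43.16 → profitable ✗; to a=6.1 gives 99 − 13.4×6.1 = 17.26 → no gain ✓.
High-quality (own payoff 99 − 4.9×6.1 = 69.11): to a=0 gives 36 → no gain ✓; to a=2.6 gives 78 − 4.9×2.6 = 65.26 → no gain ✓.
5 of the 6 constraints hold; not an equilibrium.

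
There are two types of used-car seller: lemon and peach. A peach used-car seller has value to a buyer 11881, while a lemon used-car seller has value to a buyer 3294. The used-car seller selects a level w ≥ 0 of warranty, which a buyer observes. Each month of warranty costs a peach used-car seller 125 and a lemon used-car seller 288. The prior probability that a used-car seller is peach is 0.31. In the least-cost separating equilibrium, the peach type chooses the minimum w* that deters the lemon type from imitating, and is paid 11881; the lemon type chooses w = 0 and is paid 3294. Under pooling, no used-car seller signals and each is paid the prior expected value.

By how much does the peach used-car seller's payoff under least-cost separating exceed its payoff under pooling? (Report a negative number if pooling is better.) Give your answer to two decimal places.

Least-cost separating signal: w* solves 3294 = 11881 − 288·w*, so w* = (11881 − 3294)/288 ≈ 29.8160.
Peach type's separating payoff: 11881 − 125 × w* = 11881 − 125 × (11881 − 3294)/288 = 11881 − 1073375/288 ≈ 8154.0035.
Pooling payoff: 0.31 × 11881 + 0.69 × 3294 = 5955.97.
Difference: 8154.0035 − 5955.97 = 2198.0335, i.e. 2198.03 to two decimal places.
The peach type prefers to separate.

2198.03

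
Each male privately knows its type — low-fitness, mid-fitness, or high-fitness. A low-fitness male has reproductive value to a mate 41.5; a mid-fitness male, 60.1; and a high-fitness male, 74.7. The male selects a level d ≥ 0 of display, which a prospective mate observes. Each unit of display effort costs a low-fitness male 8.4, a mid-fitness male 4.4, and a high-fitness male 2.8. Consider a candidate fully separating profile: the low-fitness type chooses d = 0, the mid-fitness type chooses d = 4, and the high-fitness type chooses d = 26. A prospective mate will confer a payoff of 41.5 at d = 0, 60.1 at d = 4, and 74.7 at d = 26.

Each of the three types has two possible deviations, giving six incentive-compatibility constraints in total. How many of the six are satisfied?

Low-fitness (own payoff 41.5): to d=4 gives 60.1 − 8.4×4 = 26.5 → no gain ✓; to d=26 gives 74.7 − 8.4×26 = -143.7 → no gain ✓.
High-fitness (own payoff 74.7 − 2.8×26 = 1.9): to d=0 gives 41.5 → profitable ✗; to d=4 gives 60.1 − 2.8×4 = 48.9 → profitable ✗.
Mid-fitness (own payoff 60.1 − 4.4×4 = 42.5): to d=0 gives 41.5 → no gain ✓; to d=26 gives 74.7 − 4.4×26 = -39.7 → no gain ✓.
4 of the 6 constraints hold; not an equilibrium.

4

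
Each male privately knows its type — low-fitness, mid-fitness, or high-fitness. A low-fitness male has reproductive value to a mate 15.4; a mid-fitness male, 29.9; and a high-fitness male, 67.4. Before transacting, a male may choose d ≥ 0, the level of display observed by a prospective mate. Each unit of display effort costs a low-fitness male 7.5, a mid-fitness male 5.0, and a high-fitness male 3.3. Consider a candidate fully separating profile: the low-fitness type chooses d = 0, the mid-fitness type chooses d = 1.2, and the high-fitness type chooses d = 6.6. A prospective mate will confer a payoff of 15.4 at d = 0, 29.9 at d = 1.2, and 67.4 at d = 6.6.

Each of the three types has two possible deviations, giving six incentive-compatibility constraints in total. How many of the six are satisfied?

High-fitness (own payoff 67.4 − 3.3×6.6 = 45.62): to d=0 gives 15.4 → no gain ✓; to d=1.2 gives 29.9 − 3.3×1.2 = 25.94 → no gain ✓.
Mid-fitness (own payoff 29.9 − 5.0×1.2 = 23.9): to d=0 gives 15.4 → no gain ✓; to d=6.6 gives 67.4 − 5.0×6.6 = 34.4 → profitable ✗.
Low-fitness (own payoff 15.4): to d=1.2 gives 29.9 − 7.5×1.2 = 20.9 → profitable ✗; to d=6.6 gives 67.4 − 7.5×6.6 = 17.9 → profitable ✗.
3 of the 6 constraints hold; not an equilibrium.

3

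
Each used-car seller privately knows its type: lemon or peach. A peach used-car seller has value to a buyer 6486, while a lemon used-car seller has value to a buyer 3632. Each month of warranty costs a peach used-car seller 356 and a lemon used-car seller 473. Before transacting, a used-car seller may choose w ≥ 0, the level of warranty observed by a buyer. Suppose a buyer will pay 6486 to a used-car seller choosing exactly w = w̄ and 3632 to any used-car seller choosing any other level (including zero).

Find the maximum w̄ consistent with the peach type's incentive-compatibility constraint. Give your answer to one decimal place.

8.0

Choosing w̄ yields the peach type 6486 − 356·w̄; choosing zero yields 3632.
The peach type is indifferent at 6486 − 356·w̄ = 3632, i.e. w̄ = (6486 − 3632) / 356 ≈ 8.0.
For any w̄ above 8.0 the peach type would rather pool at zero, so separation collapses.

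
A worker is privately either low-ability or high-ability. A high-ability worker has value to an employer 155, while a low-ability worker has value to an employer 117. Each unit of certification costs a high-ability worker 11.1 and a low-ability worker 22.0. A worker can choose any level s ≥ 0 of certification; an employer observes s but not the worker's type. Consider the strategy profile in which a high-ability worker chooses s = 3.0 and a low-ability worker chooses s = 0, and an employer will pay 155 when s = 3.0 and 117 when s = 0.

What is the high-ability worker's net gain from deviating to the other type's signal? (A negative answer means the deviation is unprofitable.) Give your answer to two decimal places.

Playing s = 3.0 the high-ability worker receives 155 − 11.1 × 3.0 = 121.7.
Deviating to s = 0 yields 117 instead.
Gain from deviating: 117 − 121.7 = -4.70.
The gain is negative, so the high-ability type's incentive-compatibility constraint is satisfied.

-4.70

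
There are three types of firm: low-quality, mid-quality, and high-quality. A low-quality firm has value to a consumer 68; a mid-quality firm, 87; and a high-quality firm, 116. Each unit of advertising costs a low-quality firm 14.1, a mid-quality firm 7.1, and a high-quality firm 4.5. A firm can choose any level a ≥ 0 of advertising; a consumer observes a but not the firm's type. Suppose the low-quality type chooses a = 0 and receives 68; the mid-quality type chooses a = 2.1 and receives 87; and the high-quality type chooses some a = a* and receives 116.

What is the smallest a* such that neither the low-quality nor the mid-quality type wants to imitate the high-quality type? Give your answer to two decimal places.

Mid-quality type (on-path payoff 87 − 7.1×2.1 = 72.09) won't mimic when 72.09 ≥ 116 − 7.1·a*, i.e. a* ≥ 6.18.
Low-quality type (on-path payoff 68) won't mimic when 68 ≥ 116 − 14.1·a*, i.e. a* ≥ 3.40.
Both must hold, so a* = max(3.40, 6.18) = 6.18. The mid-quality type's constraint binds.

6.18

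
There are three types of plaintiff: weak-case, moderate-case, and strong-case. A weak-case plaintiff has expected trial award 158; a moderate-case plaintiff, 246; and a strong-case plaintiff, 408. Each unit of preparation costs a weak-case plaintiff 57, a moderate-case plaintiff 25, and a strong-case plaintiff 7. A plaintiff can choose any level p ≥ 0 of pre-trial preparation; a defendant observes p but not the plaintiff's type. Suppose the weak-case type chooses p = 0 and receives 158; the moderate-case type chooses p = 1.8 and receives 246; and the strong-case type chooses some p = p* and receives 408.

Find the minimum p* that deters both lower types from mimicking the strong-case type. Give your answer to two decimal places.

8.28

Moderate-case type (on-path payoff 246 − 25×1.8 = 201) won't mimic when 201 ≥ 408 − 25·p*, i.e. p* ≥ 8.28.
Weak-case type (on-path payoff 158) won't mimic when 158 ≥ 408 − 57·p*, i.e. p* ≥ 4.39.
Both must hold, so p* = max(4.39, 8.28) = 8.28. The moderate-case type's constraint binds.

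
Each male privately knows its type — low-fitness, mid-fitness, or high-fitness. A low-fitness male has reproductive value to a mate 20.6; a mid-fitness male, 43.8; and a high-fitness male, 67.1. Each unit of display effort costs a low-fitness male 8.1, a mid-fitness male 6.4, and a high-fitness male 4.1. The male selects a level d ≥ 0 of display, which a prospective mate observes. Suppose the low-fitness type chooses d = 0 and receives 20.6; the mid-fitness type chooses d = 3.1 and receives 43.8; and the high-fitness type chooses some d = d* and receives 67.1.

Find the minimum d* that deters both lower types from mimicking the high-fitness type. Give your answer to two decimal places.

Mid-fitness type (on-path payoff 43.8 − 6.4×3.1 = 23.96) won't mimic when 23.96 ≥ 67.1 − 6.4·d*, i.e. d* ≥ 6.74.
Low-fitness type (on-path payoff 20.6) won't mimic when 20.6 ≥ 67.1 − 8.1·d*, i.e. d* ≥ 5.74.
Both must hold, so d* = max(5.74, 6.74) = 6.74. The mid-fitness type's constraint binds.

6.74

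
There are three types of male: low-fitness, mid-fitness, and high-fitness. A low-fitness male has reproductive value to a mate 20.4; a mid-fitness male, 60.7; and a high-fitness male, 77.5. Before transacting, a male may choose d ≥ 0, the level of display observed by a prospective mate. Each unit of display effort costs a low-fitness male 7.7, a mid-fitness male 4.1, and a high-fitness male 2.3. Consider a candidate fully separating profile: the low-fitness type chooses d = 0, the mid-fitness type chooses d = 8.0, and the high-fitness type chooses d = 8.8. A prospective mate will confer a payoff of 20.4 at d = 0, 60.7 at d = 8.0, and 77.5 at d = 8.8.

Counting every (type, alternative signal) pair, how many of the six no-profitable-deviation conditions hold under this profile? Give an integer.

High-fitness (own payoff 77.5 − 2.3×8.8 = 57.26): to d=0 gives 20.4 → no gain ✓; to d=8.0 gives 60.7 − 2.3×8.0 = 42.3 → no gain ✓.
Mid-fitness (own payoff 60.7 − 4.1×8.0 = 27.9): to d=0 gives 20.4 → no gain ✓; to d=8.8 gives 77.5 − 4.1×8.8 = 41.42 → profitable ✗.
Low-fitness (own payoff 20.4): to d=8.0 gives 60.7 − 7.7×8.0 = -0.9 → no gain ✓; to d=8.8 gives 77.5 − 7.7×8.8 = 9.74 → no gain ✓.
5 of the 6 constraints hold; not an equilibrium.

5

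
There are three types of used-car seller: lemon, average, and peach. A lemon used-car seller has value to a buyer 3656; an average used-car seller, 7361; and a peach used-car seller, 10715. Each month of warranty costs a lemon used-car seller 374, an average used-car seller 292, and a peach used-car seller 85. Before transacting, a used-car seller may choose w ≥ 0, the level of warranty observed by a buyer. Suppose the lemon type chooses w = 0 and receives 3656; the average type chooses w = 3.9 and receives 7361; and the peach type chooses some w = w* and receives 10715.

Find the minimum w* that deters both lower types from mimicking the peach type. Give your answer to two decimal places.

Lemon type (on-path payoff 3656) won't mimic when 3656 ≥ 10715 − 374·w*, i.e. w* ≥ 18.87.
Average type (on-path payoff 7361 − 292×3.9 = 6222.2) won't mimic when 6222.2 ≥ 10715 − 292·w*, i.e. w* ≥ 15.39.
Both must hold, so w* = max(18.87, 15.39) = 18.87. The lemon type's constraint binds.

18.87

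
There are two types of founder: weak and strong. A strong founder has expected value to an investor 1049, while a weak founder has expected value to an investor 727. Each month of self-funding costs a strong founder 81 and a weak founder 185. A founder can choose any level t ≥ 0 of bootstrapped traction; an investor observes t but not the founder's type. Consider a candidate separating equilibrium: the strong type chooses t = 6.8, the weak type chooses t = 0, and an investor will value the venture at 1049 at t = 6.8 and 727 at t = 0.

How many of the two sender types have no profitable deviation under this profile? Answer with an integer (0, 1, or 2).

1

Weak type: stay at 0 → 727; mimic → 1049 − 185 × 6.8 = -209. IC holds (727 ≥ -209).
Strong type: signal → 1049 − 81 × 6.8 = 498.2; deviate to 0 → 727. IC fails (498.2 < 727).
1 of 2 constraints hold, so this profile is not an equilibrium.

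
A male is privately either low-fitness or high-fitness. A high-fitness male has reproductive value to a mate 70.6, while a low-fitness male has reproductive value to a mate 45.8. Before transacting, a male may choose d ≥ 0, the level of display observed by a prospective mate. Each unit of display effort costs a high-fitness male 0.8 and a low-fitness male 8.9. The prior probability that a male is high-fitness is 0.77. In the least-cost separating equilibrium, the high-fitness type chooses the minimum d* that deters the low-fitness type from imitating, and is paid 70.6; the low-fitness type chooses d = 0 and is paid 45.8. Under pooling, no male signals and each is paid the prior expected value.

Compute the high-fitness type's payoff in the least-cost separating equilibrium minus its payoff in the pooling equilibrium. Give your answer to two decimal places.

3.47

Least-cost separating signal: d* solves 45.8 = 70.6 − 8.9·d*, so d* = (70.6 − 45.8)/8.9 ≈ 2.7865.
High-fitness type's separating payoff: 70.6 − 0.8 × d* = 70.6 − 0.8 × (70.6 − 45.8)/8.9 = 70.6 − 19.84/8.9 ≈ 68.3708.
Pooling payoff: 0.77 × 70.6 + 0.23 × 45.8 = 64.896.
Difference: 68.3708 − 64.896 = 3.4748, i.e. 3.47 to two decimal places.
The high-fitness type prefers to separate.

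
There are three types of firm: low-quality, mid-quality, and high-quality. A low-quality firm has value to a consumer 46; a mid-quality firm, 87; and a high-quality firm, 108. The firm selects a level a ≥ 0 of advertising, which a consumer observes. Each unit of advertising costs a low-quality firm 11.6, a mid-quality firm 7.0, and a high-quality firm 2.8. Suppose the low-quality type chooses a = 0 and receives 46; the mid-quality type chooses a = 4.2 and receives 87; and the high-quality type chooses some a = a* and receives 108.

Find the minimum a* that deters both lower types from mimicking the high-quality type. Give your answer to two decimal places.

Low-quality type (on-path payoff 46) won't mimic when 46 ≥ 108 − 11.6·a*, i.e. a* ≥ 5.34.
Mid-quality type (on-path payoff 87 − 7.0×4.2 = 57.6) won't mimic when 57.6 ≥ 108 − 7.0·a*, i.e. a* ≥ 7.20.
Both must hold, so a* = max(5.34, 7.20) = 7.20. The mid-quality type's constraint binds.

7.20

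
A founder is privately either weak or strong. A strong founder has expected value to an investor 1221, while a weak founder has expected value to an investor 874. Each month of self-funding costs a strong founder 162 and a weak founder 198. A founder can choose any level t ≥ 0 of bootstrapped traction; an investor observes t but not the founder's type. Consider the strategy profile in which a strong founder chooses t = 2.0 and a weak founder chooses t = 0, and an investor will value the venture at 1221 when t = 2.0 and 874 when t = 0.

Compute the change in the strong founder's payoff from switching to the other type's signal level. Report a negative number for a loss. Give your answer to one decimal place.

Playing t = 2.0 the strong founder receives 1221 − 162 × 2.0 = 897.
Deviating to t = 0 yields 874 instead.
Gain from deviating: 874 − 897 = -23.0.
The gain is negative, so the strong type's incentive-compatibility constraint is satisfied.

-23.0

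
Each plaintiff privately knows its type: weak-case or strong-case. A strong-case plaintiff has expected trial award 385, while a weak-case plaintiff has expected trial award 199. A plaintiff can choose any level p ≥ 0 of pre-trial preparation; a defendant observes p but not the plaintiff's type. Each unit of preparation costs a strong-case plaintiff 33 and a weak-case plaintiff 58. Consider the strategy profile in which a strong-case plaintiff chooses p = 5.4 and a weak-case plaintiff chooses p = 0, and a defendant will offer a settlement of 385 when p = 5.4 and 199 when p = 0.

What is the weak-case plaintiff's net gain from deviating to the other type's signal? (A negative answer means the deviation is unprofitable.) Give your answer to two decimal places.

-127.20

Playing p = 0 the weak-case plaintiff receives 199.
Deviating to p = 5.4 brings payment 385 at cost 58 × 5.4 = 313.2, netting 71.8.
Gain from deviating: 71.8 − 199 = -127.20.
The gain is negative, so the weak-case type's incentive-compatibility constraint is satisfied.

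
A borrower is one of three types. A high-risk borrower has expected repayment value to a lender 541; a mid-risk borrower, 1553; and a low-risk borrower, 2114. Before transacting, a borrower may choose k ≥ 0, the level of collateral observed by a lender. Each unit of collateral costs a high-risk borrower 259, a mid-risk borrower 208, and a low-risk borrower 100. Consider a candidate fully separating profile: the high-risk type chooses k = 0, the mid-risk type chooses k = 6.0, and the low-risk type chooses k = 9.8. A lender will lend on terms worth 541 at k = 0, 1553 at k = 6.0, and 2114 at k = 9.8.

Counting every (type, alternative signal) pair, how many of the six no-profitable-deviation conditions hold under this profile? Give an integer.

Low-risk (own payoff 2114 − 100×9.8 = 1134): to k=0 gives 541 → no gain ✓; to k=6.0 gives 1553 − 100×6.0 = 953 → no gain ✓.
High-risk (own payoff 541): to k=6.0 gives 1553 − 259×6.0 = -1 → no gain ✓; to k=9.8 gives 2114 − 259×9.8 = -424.2 → no gain ✓.
Mid-risk (own payoff 1553 − 208×6.0 = 305): to k=0 gives 541 → profitable ✗; to k=9.8 gives 2114 − 208×9.8 = 75.6 → no gain ✓.
5 of the 6 constraints hold; not an equilibrium.

5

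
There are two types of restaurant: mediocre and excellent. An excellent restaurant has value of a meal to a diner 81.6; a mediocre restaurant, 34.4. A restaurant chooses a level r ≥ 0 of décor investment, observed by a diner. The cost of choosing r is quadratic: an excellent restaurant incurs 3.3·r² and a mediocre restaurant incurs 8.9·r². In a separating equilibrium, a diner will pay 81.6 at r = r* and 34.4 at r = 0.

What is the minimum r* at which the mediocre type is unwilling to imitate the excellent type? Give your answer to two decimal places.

2.30

The mediocre type at r = 0 receives 34.4; imitating at r* yields 81.6 − 8.9·r*².
Indifference: 34.4 = 81.6 − 8.9·r*², so r*² = (81.6 − 34.4) / 8.9 ≈ 5.3034.
r* = √5.3034 ≈ 2.30.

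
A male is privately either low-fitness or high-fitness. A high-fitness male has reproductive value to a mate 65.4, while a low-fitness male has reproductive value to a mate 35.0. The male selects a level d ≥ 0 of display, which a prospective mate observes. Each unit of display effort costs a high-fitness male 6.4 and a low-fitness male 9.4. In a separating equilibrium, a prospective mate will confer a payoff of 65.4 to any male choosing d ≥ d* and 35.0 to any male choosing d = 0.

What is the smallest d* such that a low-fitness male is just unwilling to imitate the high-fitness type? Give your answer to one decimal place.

3.2

A low-fitness male choosing d = 0 receives 35.0.
Imitating at d* instead would pay 65.4 at cost 9.4·d*, netting 65.4 − 9.4·d*.
Indifference: 35.0 = 65.4 − 9.4·d*, so d* = (65.4 − 35.0) / 9.4 ≈ 3.2.
At d* the low-fitness type's incentive constraint just binds; the high-fitness type strictly prefers d* since its per-unit cost is lower.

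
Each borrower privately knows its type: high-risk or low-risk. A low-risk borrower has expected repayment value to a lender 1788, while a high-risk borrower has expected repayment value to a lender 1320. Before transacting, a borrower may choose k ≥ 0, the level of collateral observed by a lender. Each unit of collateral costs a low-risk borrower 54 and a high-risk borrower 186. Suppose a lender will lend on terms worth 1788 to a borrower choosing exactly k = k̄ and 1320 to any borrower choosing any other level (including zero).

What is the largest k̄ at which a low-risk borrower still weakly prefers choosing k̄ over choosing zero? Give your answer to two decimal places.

Choosing k̄ yields the low-risk type 1788 − 54·k̄; choosing zero yields 1320.
The low-risk type is indifferent at 1788 − 54·k̄ = 1320, i.e. k̄ = (1788 − 1320) / 54 ≈ 8.67.
For any k̄ above 8.67 the low-risk type would rather pool at zero, so separation collapses.

8.67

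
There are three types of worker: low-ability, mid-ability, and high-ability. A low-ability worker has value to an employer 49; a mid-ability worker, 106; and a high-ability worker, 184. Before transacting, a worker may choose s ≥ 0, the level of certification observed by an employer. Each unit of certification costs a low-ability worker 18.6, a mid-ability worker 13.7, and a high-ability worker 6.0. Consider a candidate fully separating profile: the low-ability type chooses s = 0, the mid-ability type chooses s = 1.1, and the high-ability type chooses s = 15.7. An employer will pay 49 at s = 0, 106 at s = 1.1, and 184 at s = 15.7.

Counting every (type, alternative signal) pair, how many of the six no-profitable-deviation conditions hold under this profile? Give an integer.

Mid-ability (own payoff 106 − 13.7×1.1 = 90.93): to s=0 gives 49 → no gain ✓; to s=15.7 gives 184 − 13.7×15.7 = -31.09 → no gain ✓.
High-ability (own payoff 184 − 6.0×15.7 = 89.8): to s=0 gives 49 → no gain ✓; to s=1.1 gives 106 − 6.0×1.1 = 99.4 → profitable ✗.
Low-ability (own payoff 49): to s=1.1 gives 106 − 18.6×1.1 = 85.54 → profitable ✗; to s=15.7 gives 184 − 18.6×15.7 = -108.02 → no gain ✓.
4 of the 6 constraints hold; not an equilibrium.

4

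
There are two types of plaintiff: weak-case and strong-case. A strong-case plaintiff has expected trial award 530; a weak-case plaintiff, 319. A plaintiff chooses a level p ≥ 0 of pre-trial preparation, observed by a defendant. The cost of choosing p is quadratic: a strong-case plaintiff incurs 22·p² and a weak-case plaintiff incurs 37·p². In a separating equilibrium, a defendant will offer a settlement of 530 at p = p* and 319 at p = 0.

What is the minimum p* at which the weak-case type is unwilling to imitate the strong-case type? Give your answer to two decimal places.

2.39

The weak-case type at p = 0 receives 319; imitating at p* yields 530 − 37·p*².
Indifference: 319 = 530 − 37·p*², so p*² = (530 − 319) / 37 ≈ 5.7027.
p* = √5.7027 ≈ 2.39.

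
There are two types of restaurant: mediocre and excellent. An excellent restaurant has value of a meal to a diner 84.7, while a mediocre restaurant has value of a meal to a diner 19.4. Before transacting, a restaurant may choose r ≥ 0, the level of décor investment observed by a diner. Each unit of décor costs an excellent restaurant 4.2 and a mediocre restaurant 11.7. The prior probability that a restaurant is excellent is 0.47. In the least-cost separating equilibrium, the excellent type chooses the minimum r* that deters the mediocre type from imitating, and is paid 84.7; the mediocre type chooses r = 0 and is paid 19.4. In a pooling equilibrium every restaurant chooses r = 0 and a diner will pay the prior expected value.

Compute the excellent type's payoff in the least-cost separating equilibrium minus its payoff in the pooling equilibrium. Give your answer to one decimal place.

11.2

Least-cost separating signal: r* solves 19.4 = 84.7 − 11.7·r*, so r* = (84.7 − 19.4)/11.7 ≈ 5.5812.
Excellent type's separating payoff: 84.7 − 4.2 × r* = 84.7 − 4.2 × (84.7 − 19.4)/11.7 = 84.7 − 274.26/11.7 ≈ 61.259.
Pooling payoff: 0.47 × 84.7 + 0.53 × 19.4 = 50.091.
Difference: 61.259 − 50.091 = 11.168, i.e. 11.2 to one decimal place.
The excellent type prefers to separate.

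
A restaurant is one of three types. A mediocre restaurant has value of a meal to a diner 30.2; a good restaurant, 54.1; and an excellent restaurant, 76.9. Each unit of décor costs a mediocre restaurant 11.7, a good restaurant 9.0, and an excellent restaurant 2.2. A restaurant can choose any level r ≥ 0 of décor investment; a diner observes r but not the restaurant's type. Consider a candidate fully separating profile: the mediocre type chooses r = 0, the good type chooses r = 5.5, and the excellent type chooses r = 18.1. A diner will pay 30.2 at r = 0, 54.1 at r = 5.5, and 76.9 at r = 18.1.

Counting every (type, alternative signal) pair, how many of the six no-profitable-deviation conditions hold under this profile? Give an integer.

4

Good (own payoff 54.1 − 9.0×5.5 = 4.6): to r=0 gives 30.2 → profitable ✗; to r=18.1 gives 76.9 − 9.0×18.1 = -86 → no gain ✓.
Excellent (own payoff 76.9 − 2.2×18.1 = 37.08): to r=0 gives 30.2 → no gain ✓; to r=5.5 gives 54.1 − 2.2×5.5 = 42 → profitable ✗.
Mediocre (own payoff 30.2): to r=5.5 gives 54.1 − 11.7×5.5 = -10.25 → no gain ✓; to r=18.1 gives 76.9 − 11.7×18.1 = -134.87 → no gain ✓.
4 of the 6 constraints hold; not an equilibrium.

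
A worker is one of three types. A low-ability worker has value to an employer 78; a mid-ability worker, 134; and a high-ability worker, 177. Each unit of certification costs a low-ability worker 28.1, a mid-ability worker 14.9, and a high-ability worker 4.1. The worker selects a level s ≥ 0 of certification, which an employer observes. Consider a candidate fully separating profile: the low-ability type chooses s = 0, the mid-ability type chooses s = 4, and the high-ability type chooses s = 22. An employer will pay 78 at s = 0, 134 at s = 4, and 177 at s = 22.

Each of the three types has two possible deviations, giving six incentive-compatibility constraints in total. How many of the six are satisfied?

4

Mid-ability (own payoff 134 − 14.9×4 = 74.4): to s=0 gives 78 → profitable ✗; to s=22 gives 177 − 14.9×22 = -150.8 → no gain ✓.
Low-ability (own payoff 78): to s=4 gives 134 − 28.1×4 = 21.6 → no gain ✓; to s=22 gives 177 − 28.1×22 = -441.2 → no gain ✓.
High-ability (own payoff 177 − 4.1×22 = 86.8): to s=0 gives 78 → no gain ✓; to s=4 gives 134 − 4.1×4 = 117.6 → profitable ✗.
4 of the 6 constraints hold; not an equilibrium.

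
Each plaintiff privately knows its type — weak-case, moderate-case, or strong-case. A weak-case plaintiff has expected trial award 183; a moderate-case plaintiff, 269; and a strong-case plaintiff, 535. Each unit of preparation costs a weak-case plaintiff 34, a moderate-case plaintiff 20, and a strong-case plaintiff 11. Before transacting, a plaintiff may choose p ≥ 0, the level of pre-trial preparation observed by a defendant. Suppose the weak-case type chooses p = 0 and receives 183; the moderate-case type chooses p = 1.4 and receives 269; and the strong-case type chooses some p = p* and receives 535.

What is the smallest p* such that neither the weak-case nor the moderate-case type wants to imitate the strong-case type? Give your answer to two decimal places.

14.70

Weak-case type (on-path payoff 183) won't mimic when 183 ≥ 535 − 34·p*, i.e. p* ≥ 10.35.
Moderate-case type (on-path payoff 269 − 20×1.4 = 241) won't mimic when 241 ≥ 535 − 20·p*, i.e. p* ≥ 14.70.
Both must hold, so p* = max(10.35, 14.70) = 14.70. The moderate-case type's constraint binds.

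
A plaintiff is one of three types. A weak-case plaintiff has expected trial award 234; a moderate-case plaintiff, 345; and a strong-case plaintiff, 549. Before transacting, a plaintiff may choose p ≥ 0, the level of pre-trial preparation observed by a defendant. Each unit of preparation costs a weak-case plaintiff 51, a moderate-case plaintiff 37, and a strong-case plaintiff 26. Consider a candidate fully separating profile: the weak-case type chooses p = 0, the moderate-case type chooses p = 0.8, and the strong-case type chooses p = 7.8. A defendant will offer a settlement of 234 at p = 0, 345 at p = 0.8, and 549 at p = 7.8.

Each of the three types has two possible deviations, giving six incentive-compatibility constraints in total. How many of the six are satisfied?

Weak-case (own payoff 234): to p=0.8 gives 345 − 51×0.8 = 304.2 → profitable ✗; to p=7.8 gives 549 − 51×7.8 = 151.2 → no gain ✓.
Moderate-case (own payoff 345 − 37×0.8 = 315.4): to p=0 gives 234 → no gain ✓; to p=7.8 gives 549 − 37×7.8 = 260.4 → no gain ✓.
Strong-case (own payoff 549 − 26×7.8 = 346.2): to p=0 gives 234 → no gain ✓; to p=0.8 gives 345 − 26×0.8 = 324.2 → no gain ✓.
5 of the 6 constraints hold; not an equilibrium.

5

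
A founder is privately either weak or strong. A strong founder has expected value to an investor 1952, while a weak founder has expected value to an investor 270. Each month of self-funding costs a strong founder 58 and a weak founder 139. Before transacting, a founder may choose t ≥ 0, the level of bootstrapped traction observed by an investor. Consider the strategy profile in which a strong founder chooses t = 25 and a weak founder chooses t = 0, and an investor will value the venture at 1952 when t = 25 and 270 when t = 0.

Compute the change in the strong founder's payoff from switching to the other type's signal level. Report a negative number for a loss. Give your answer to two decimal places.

Playing t = 25 the strong founder receives 1952 − 58 × 25 = 502.
Deviating to t = 0 yields 270 instead.
Gain from deviating: 270 − 502 = -232.00.
The gain is negative, so the strong type's incentive-compatibility constraint is satisfied.

-232.00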